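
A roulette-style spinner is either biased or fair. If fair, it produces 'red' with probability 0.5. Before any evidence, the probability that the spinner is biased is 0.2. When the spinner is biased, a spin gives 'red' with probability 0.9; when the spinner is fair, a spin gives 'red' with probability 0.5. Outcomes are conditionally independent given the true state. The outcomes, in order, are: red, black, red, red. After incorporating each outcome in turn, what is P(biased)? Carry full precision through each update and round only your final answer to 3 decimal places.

0.226

After 'red': P(biased) = 0.9·0.2000 / (0.9·0.2000 + 0.5·0.8000) ≈ 0.3103
After 'black': P(biased) = 0.1·0.3103 / (0.1·0.3103 + 0.5·0.6897) ≈ 0.0826
After 'red': P(biased) = 0.9·0.0826 / (0.9·0.0826 + 0.5·0.9174) ≈ 0.1394
After 'red': P(biased) = 0.9·0.1394 / (0.9·0.1394 + 0.5·0.8606) ≈ 0.2258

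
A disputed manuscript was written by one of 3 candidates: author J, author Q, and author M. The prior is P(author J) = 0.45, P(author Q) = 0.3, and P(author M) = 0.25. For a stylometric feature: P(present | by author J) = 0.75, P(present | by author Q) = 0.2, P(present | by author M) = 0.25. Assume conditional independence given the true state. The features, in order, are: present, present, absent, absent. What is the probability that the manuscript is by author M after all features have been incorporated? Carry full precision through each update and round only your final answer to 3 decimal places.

0.272

Each posterior becomes the prior for the next update.
After 'present': normaliser = 0.75·0.4500 + 0.2·0.3000 + 0.25·0.2500; P(author J) ≈ 0.7337, P(author Q) ≈ 0.1304, P(author M) ≈ 0.1359
After 'present': normaliser = 0.75·0.7337 + 0.2·0.1304 + 0.25·0.1359; P(author J) ≈ 0.9016, P(author Q) ≈ 0.0427, P(author M) ≈ 0.0557
After 'absent': normaliser = 0.25·0.9016 + 0.8·0.0427 + 0.75·0.0557; P(author J) ≈ 0.7480, P(author Q) ≈ 0.1135, P(author M) ≈ 0.1385
After 'absent': normaliser = 0.25·0.7480 + 0.8·0.1135 + 0.75·0.1385; P(author J) ≈ 0.4900, P(author Q) ≈ 0.2378, P(author M) ≈ 0.2722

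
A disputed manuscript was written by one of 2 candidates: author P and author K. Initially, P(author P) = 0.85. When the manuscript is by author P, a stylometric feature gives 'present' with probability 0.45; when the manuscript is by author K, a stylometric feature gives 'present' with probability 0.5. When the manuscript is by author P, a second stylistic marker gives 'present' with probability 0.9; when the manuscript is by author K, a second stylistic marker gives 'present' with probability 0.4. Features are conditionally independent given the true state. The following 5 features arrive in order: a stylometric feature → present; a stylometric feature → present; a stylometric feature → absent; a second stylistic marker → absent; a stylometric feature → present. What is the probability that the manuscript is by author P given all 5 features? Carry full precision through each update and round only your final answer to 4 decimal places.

0.4310

After a stylometric feature='present': P(author P) = 0.45·0.8500 / (0.45·0.8500 + 0.5·0.1500) ≈ 0.8361
After a stylometric feature='present': P(author P) = 0.45·0.8361 / (0.45·0.8361 + 0.5·0.1639) ≈ 0.8211
After a stylometric feature='absent': P(author P) = 0.55·0.8211 / (0.55·0.8211 + 0.5·0.1789) ≈ 0.8347
After a second stylistic marker='absent': P(author P) = 0.1·0.8347 / (0.1·0.8347 + 0.6·0.1653) ≈ 0.4570
After a stylometric feature='present': P(author P) = 0.45·0.4570 / (0.45·0.4570 + 0.5·0.5430) ≈ 0.4310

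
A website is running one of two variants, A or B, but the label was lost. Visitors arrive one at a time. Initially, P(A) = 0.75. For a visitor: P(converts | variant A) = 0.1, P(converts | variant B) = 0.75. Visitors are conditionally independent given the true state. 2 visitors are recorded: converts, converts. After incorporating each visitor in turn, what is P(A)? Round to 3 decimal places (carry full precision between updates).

0.051

After 'converts': P(A) = 0.1·0.7500 / (0.1·0.7500 + 0.75·0.2500) ≈ 0.2857
After 'converts': P(A) = 0.1·0.2857 / (0.1·0.2857 + 0.75·0.7143) ≈ 0.0506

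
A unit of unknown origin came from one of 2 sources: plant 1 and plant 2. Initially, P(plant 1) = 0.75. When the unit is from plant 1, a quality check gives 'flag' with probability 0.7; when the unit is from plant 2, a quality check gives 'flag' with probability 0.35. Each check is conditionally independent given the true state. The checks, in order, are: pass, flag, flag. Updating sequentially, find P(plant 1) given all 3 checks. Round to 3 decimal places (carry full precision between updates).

Apply Bayes' rule sequentially, carrying P(plant 1) forward.
After 'pass': P(plant 1) = 0.3·0.7500 / (0.3·0.7500 + 0.65·0.2500) ≈ 0.5806
After 'flag': P(plant 1) = 0.7·0.5806 / (0.7·0.5806 + 0.35·0.4194) ≈ 0.7347
After 'flag': P(plant 1) = 0.7·0.7347 / (0.7·0.7347 + 0.35·0.2653) ≈ 0.8471

0.847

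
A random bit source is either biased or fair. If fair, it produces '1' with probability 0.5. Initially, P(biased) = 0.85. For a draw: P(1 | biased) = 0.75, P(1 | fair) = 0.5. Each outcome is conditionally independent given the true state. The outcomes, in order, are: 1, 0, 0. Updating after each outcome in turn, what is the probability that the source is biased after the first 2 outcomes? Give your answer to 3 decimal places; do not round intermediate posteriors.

0.810

After '1': P(biased) = 0.75·0.8500 / (0.75·0.8500 + 0.5·0.1500) ≈ 0.8947
After '0': P(biased) = 0.25·0.8947 / (0.25·0.8947 + 0.5·0.1053) ≈ 0.8095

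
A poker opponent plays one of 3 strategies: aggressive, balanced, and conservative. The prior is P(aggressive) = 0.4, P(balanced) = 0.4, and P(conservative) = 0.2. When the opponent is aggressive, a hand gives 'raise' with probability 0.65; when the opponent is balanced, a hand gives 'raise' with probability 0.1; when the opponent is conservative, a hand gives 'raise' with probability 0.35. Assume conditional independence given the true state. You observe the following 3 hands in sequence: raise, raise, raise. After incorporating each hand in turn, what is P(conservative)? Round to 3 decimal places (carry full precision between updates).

After 'raise': normaliser = 0.65·0.4000 + 0.1·0.4000 + 0.35·0.2000; P(aggressive) ≈ 0.7027, P(balanced) ≈ 0.1081, P(conservative) ≈ 0.1892
After 'raise': normaliser = 0.65·0.7027 + 0.1·0.1081 + 0.35·0.1892; P(aggressive) ≈ 0.8557, P(balanced) ≈ 0.0203, P(conservative) ≈ 0.1241
After 'raise': normaliser = 0.65·0.8557 + 0.1·0.0203 + 0.35·0.1241; P(aggressive) ≈ 0.9245, P(balanced) ≈ 0.0034, P(conservative) ≈ 0.0722

0.072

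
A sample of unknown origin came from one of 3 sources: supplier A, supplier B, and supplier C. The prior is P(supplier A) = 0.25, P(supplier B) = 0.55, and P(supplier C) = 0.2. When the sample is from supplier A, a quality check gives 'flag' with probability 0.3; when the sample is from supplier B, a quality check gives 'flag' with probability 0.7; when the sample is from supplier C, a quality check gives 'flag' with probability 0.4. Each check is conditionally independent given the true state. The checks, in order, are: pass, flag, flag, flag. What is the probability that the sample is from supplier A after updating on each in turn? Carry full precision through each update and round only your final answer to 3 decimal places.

After 'pass': normaliser = 0.7·0.2500 + 0.3·0.5500 + 0.6·0.2000; P(supplier A) ≈ 0.3804, P(supplier B) ≈ 0.3587, P(supplier C) ≈ 0.2609
After 'flag': normaliser = 0.3·0.3804 + 0.7·0.3587 + 0.4·0.2609; P(supplier A) ≈ 0.2431, P(supplier B) ≈ 0.5347, P(supplier C) ≈ 0.2222
After 'flag': normaliser = 0.3·0.2431 + 0.7·0.5347 + 0.4·0.2222; P(supplier A) ≈ 0.1360, P(supplier B) ≈ 0.6982, P(supplier C) ≈ 0.1658
After 'flag': normaliser = 0.3·0.1360 + 0.7·0.6982 + 0.4·0.1658; P(supplier A) ≈ 0.0685, P(supplier B) ≈ 0.8202, P(supplier C) ≈ 0.1113

0.068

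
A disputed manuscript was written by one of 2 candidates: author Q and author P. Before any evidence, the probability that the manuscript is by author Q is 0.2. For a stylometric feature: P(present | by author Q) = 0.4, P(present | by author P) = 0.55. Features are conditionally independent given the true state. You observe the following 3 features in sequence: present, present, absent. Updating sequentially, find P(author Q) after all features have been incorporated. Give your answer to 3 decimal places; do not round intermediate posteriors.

After 'present': P(author Q) = 0.4·0.2000 / (0.4·0.2000 + 0.55·0.8000) ≈ 0.1538
After 'present': P(author Q) = 0.4·0.1538 / (0.4·0.1538 + 0.55·0.8462) ≈ 0.1168
After 'absent': P(author Q) = 0.6·0.1168 / (0.6·0.1168 + 0.45·0.8832) ≈ 0.1499

0.150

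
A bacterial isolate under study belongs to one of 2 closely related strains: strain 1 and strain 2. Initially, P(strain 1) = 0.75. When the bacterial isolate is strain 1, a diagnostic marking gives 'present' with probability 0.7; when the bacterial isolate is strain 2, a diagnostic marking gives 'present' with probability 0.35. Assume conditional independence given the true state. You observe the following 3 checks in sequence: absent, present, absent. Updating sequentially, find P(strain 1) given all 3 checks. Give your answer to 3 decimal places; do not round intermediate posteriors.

0.561

After 'absent': P(strain 1) = 0.3·0.7500 / (0.3·0.7500 + 0.65·0.2500) ≈ 0.5806
After 'present': P(strain 1) = 0.7·0.5806 / (0.7·0.5806 + 0.35·0.4194) ≈ 0.7347
After 'absent': P(strain 1) = 0.3·0.7347 / (0.3·0.7347 + 0.65·0.2653) ≈ 0.5610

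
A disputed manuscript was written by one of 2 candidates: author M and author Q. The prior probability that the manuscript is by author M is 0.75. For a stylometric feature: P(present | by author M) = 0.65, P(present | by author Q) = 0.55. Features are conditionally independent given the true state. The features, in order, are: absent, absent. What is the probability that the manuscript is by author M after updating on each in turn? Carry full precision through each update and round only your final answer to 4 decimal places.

After 'absent': P(author M) = 0.35·0.7500 / (0.35·0.7500 + 0.45·0.2500) ≈ 0.7000
After 'absent': P(author M) = 0.35·0.7000 / (0.35·0.7000 + 0.45·0.3000) ≈ 0.6447

0.6447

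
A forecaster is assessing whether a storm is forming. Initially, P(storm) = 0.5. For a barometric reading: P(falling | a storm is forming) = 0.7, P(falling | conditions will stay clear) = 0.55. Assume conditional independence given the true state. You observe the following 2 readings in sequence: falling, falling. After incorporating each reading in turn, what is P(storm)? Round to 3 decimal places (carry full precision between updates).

After 'falling': P(storm) = 0.7·0.5000 / (0.7·0.5000 + 0.55·0.5000) ≈ 0.5600
After 'falling': P(storm) = 0.7·0.5600 / (0.7·0.5600 + 0.55·0.4400) ≈ 0.6183

0.618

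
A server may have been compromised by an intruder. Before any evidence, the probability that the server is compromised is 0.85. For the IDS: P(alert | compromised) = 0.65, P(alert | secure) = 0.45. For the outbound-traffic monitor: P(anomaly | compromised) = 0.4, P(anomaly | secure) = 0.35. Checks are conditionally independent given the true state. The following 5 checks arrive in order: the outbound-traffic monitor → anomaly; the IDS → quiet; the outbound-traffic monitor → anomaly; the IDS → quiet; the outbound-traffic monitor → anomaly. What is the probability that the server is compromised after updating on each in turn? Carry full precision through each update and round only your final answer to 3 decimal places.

Apply Bayes' rule sequentially, carrying P(compromised) forward.
After the outbound-traffic monitor='anomaly': P(compromised) = 0.4·0.8500 / (0.4·0.8500 + 0.35·0.1500) ≈ 0.8662
After the IDS='quiet': P(compromised) = 0.35·0.8662 / (0.35·0.8662 + 0.55·0.1338) ≈ 0.8047
After the outbound-traffic monitor='anomaly': P(compromised) = 0.4·0.8047 / (0.4·0.8047 + 0.35·0.1953) ≈ 0.8249
After the IDS='quiet': P(compromised) = 0.35·0.8249 / (0.35·0.8249 + 0.55·0.1751) ≈ 0.7498
After the outbound-traffic monitor='anomaly': P(compromised) = 0.4·0.7498 / (0.4·0.7498 + 0.35·0.2502) ≈ 0.7740

0.774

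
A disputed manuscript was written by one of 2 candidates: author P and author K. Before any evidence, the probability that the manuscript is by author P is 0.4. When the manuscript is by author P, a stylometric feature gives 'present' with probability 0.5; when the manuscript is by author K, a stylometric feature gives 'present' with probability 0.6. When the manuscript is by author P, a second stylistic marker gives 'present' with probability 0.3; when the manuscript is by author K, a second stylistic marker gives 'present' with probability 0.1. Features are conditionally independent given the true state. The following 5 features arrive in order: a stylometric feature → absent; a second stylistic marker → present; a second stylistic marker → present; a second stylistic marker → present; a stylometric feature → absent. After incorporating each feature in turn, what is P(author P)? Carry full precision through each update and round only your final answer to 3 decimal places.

0.966

After a stylometric feature='absent': P(author P) = 0.5·0.4000 / (0.5·0.4000 + 0.4·0.6000) ≈ 0.4545
After a second stylistic marker='present': P(author P) = 0.3·0.4545 / (0.3·0.4545 + 0.1·0.5455) ≈ 0.7143
After a second stylistic marker='present': P(author P) = 0.3·0.7143 / (0.3·0.7143 + 0.1·0.2857) ≈ 0.8824
After a second stylistic marker='present': P(author P) = 0.3·0.8824 / (0.3·0.8824 + 0.1·0.1176) ≈ 0.9574
After a stylometric feature='absent': P(author P) = 0.5·0.9574 / (0.5·0.9574 + 0.4·0.0426) ≈ 0.9657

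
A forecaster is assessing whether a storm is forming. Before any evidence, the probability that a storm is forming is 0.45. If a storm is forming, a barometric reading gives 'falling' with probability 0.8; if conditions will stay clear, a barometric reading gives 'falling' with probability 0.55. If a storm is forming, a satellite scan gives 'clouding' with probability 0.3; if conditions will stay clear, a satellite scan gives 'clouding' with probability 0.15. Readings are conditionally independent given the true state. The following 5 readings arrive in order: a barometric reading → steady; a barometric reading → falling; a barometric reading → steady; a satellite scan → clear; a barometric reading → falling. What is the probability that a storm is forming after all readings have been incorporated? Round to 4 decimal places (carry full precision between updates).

Each posterior becomes the prior for the next update.
After a barometric reading='steady': P(storm) = 0.2·0.4500 / (0.2·0.4500 + 0.45·0.5500) ≈ 0.2667
After a barometric reading='falling': P(storm) = 0.8·0.2667 / (0.8·0.2667 + 0.55·0.7333) ≈ 0.3459
After a barometric reading='steady': P(storm) = 0.2·0.3459 / (0.2·0.3459 + 0.45·0.6541) ≈ 0.1903
After a satellite scan='clear': P(storm) = 0.7·0.1903 / (0.7·0.1903 + 0.85·0.8097) ≈ 0.1622
After a barometric reading='falling': P(storm) = 0.8·0.1622 / (0.8·0.1622 + 0.55·0.8378) ≈ 0.2197

0.2197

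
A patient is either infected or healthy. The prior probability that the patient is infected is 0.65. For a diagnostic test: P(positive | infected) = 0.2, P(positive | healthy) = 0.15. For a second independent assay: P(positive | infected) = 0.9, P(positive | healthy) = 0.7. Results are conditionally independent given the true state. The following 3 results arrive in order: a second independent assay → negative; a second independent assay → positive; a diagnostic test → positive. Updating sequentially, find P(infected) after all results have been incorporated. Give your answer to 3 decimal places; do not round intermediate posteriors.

Apply Bayes' rule sequentially, carrying P(infected) forward.
After a second independent assay='negative': P(infected) = 0.1·0.6500 / (0.1·0.6500 + 0.3·0.3500) ≈ 0.3824
After a second independent assay='positive': P(infected) = 0.9·0.3824 / (0.9·0.3824 + 0.7·0.6176) ≈ 0.4432
After a diagnostic test='positive': P(infected) = 0.2·0.4432 / (0.2·0.4432 + 0.15·0.5568) ≈ 0.5149

0.515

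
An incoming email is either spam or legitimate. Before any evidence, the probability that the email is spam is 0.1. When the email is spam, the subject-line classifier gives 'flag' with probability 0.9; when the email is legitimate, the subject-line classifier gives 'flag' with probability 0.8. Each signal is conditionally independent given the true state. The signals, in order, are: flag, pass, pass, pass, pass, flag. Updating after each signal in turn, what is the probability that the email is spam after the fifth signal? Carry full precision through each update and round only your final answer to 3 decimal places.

0.008

Each posterior becomes the prior for the next update.
After 'flag': P(spam) = 0.9·0.1000 / (0.9·0.1000 + 0.8·0.9000) ≈ 0.1111
After 'pass': P(spam) = 0.1·0.1111 / (0.1·0.1111 + 0.2·0.8889) ≈ 0.0588
After 'pass': P(spam) = 0.1·0.0588 / (0.1·0.0588 + 0.2·0.9412) ≈ 0.0303
After 'pass': P(spam) = 0.1·0.0303 / (0.1·0.0303 + 0.2·0.9697) ≈ 0.0154
After 'pass': P(spam) = 0.1·0.0154 / (0.1·0.0154 + 0.2·0.9846) ≈ 0.0078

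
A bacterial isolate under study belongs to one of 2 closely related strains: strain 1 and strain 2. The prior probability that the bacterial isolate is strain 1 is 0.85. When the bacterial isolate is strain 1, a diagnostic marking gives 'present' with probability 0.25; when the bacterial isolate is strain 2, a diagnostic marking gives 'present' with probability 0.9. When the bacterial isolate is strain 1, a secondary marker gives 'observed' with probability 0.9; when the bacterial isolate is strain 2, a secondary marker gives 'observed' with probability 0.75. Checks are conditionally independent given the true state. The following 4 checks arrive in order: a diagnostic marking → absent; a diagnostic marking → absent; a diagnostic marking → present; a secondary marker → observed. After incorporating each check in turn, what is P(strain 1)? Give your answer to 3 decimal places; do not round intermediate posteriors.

After a diagnostic marking='absent': P(strain 1) = 0.75·0.8500 / (0.75·0.8500 + 0.1·0.1500) ≈ 0.9770
After a diagnostic marking='absent': P(strain 1) = 0.75·0.9770 / (0.75·0.9770 + 0.1·0.0230) ≈ 0.9969
After a diagnostic marking='present': P(strain 1) = 0.25·0.9969 / (0.25·0.9969 + 0.9·0.0031) ≈ 0.9888
After a secondary marker='observed': P(strain 1) = 0.9·0.9888 / (0.9·0.9888 + 0.75·0.0112) ≈ 0.9907

0.991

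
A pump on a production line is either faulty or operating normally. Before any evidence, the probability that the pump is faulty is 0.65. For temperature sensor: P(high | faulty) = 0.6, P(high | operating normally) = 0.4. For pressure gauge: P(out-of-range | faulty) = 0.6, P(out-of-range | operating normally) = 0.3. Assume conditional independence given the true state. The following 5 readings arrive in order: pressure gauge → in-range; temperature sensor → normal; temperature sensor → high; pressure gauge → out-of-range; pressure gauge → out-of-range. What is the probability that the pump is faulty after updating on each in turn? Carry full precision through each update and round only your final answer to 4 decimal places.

0.8093

After pressure gauge='in-range': P(faulty) = 0.4·0.6500 / (0.4·0.6500 + 0.7·0.3500) ≈ 0.5149
After temperature sensor='normal': P(faulty) = 0.4·0.5149 / (0.4·0.5149 + 0.6·0.4851) ≈ 0.4143
After temperature sensor='high': P(faulty) = 0.6·0.4143 / (0.6·0.4143 + 0.4·0.5857) ≈ 0.5149
After pressure gauge='out-of-range': P(faulty) = 0.6·0.5149 / (0.6·0.5149 + 0.3·0.4851) ≈ 0.6797
After pressure gauge='out-of-range': P(faulty) = 0.6·0.6797 / (0.6·0.6797 + 0.3·0.3203) ≈ 0.8093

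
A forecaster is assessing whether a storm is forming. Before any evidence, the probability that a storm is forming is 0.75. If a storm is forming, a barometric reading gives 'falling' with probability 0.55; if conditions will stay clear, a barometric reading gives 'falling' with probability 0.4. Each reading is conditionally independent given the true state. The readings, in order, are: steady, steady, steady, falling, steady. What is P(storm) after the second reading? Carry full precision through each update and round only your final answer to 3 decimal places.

Each posterior becomes the prior for the next update.
After 'steady': P(storm) = 0.45·0.7500 / (0.45·0.7500 + 0.6·0.2500) ≈ 0.6923
After 'steady': P(storm) = 0.45·0.6923 / (0.45·0.6923 + 0.6·0.3077) ≈ 0.6279

0.628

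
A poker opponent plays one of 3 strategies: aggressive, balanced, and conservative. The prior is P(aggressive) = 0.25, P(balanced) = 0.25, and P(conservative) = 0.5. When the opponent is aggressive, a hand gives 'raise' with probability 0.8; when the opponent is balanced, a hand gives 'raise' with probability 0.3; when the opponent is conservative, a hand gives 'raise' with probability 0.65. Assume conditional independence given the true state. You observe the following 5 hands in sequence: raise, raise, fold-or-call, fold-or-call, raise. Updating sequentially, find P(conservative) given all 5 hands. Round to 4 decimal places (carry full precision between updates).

Each posterior becomes the prior for the next update.
After 'raise': normaliser = 0.8·0.2500 + 0.3·0.2500 + 0.65·0.5000; P(aggressive) ≈ 0.3333, P(balanced) ≈ 0.1250, P(conservative) ≈ 0.5417
After 'raise': normaliser = 0.8·0.3333 + 0.3·0.1250 + 0.65·0.5417; P(aggressive) ≈ 0.4063, P(balanced) ≈ 0.0571, P(conservative) ≈ 0.5365
After 'fold-or-call': normaliser = 0.2·0.4063 + 0.7·0.0571 + 0.35·0.5365; P(aggressive) ≈ 0.2630, P(balanced) ≈ 0.1294, P(conservative) ≈ 0.6076
After 'fold-or-call': normaliser = 0.2·0.2630 + 0.7·0.1294 + 0.35·0.6076; P(aggressive) ≈ 0.1478, P(balanced) ≈ 0.2546, P(conservative) ≈ 0.5976
After 'raise': normaliser = 0.8·0.1478 + 0.3·0.2546 + 0.65·0.5976; P(aggressive) ≈ 0.2028, P(balanced) ≈ 0.1310, P(conservative) ≈ 0.6662

0.6662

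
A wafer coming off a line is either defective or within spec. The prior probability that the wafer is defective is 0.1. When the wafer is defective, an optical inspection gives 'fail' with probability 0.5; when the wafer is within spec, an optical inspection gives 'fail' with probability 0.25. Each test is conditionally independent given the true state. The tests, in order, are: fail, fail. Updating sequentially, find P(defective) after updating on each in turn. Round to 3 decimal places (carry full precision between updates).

After 'fail': P(defective) = 0.5·0.1000 / (0.5·0.1000 + 0.25·0.9000) ≈ 0.1818
After 'fail': P(defective) = 0.5·0.1818 / (0.5·0.1818 + 0.25·0.8182) ≈ 0.3077

0.308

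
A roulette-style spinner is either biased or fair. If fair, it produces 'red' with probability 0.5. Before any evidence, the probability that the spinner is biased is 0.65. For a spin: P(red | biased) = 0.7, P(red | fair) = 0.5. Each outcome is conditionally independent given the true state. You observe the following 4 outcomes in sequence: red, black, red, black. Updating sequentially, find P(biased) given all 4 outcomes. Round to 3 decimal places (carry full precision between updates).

After 'red': P(biased) = 0.7·0.6500 / (0.7·0.6500 + 0.5·0.3500) ≈ 0.7222
After 'black': P(biased) = 0.3·0.7222 / (0.3·0.7222 + 0.5·0.2778) ≈ 0.6094
After 'red': P(biased) = 0.7·0.6094 / (0.7·0.6094 + 0.5·0.3906) ≈ 0.6859
After 'black': P(biased) = 0.3·0.6859 / (0.3·0.6859 + 0.5·0.3141) ≈ 0.5672

0.567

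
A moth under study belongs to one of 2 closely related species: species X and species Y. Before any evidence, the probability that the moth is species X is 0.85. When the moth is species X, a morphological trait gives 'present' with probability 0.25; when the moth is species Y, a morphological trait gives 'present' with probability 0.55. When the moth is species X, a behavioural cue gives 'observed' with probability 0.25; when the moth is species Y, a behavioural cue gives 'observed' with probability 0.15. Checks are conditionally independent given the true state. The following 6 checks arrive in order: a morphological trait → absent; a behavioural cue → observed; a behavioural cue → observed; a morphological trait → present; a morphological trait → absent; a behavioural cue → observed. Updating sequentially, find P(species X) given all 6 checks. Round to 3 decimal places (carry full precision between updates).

After a morphological trait='absent': P(species X) = 0.75·0.8500 / (0.75·0.8500 + 0.45·0.1500) ≈ 0.9043
After a behavioural cue='observed': P(species X) = 0.25·0.9043 / (0.25·0.9043 + 0.15·0.0957) ≈ 0.9403
After a behavioural cue='observed': P(species X) = 0.25·0.9403 / (0.25·0.9403 + 0.15·0.0597) ≈ 0.9633
After a morphological trait='present': P(species X) = 0.25·0.9633 / (0.25·0.9633 + 0.55·0.0367) ≈ 0.9226
After a morphological trait='absent': P(species X) = 0.75·0.9226 / (0.75·0.9226 + 0.45·0.0774) ≈ 0.9521
After a behavioural cue='observed': P(species X) = 0.25·0.9521 / (0.25·0.9521 + 0.15·0.0479) ≈ 0.9707

0.971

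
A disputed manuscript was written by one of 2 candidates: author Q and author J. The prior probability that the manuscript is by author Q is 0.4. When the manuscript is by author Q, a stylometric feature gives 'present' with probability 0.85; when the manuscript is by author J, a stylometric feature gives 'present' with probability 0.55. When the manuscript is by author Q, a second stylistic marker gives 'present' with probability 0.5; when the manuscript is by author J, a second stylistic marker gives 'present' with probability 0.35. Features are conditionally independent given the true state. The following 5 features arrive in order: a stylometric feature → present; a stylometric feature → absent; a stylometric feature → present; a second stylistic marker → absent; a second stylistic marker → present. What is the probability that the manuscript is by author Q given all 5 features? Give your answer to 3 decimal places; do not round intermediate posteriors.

After a stylometric feature='present': P(author Q) = 0.85·0.4000 / (0.85·0.4000 + 0.55·0.6000) ≈ 0.5075
After a stylometric feature='absent': P(author Q) = 0.15·0.5075 / (0.15·0.5075 + 0.45·0.4925) ≈ 0.2556
After a stylometric feature='present': P(author Q) = 0.85·0.2556 / (0.85·0.2556 + 0.55·0.7444) ≈ 0.3467
After a second stylistic marker='absent': P(author Q) = 0.5·0.3467 / (0.5·0.3467 + 0.65·0.6533) ≈ 0.2899
After a second stylistic marker='present': P(author Q) = 0.5·0.2899 / (0.5·0.2899 + 0.35·0.7101) ≈ 0.3684

0.368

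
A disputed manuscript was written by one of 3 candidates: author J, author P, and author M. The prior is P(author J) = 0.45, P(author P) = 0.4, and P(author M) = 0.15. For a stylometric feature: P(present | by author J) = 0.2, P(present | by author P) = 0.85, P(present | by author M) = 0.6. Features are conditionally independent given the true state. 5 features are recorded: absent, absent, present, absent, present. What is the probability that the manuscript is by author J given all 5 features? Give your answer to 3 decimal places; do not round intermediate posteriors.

0.675

After 'absent': normaliser = 0.8·0.4500 + 0.15·0.4000 + 0.4·0.1500; P(author J) ≈ 0.7500, P(author P) ≈ 0.1250, P(author M) ≈ 0.1250
After 'absent': normaliser = 0.8·0.7500 + 0.15·0.1250 + 0.4·0.1250; P(author J) ≈ 0.8972, P(author P) ≈ 0.0280, P(author M) ≈ 0.0748
After 'present': normaliser = 0.2·0.8972 + 0.85·0.0280 + 0.6·0.0748; P(author J) ≈ 0.7232, P(author P) ≈ 0.0960, P(author M) ≈ 0.1808
After 'absent': normaliser = 0.8·0.7232 + 0.15·0.0960 + 0.4·0.1808; P(author J) ≈ 0.8696, P(author P) ≈ 0.0217, P(author M) ≈ 0.1087
After 'present': normaliser = 0.2·0.8696 + 0.85·0.0217 + 0.6·0.1087; P(author J) ≈ 0.6753, P(author P) ≈ 0.0715, P(author M) ≈ 0.2532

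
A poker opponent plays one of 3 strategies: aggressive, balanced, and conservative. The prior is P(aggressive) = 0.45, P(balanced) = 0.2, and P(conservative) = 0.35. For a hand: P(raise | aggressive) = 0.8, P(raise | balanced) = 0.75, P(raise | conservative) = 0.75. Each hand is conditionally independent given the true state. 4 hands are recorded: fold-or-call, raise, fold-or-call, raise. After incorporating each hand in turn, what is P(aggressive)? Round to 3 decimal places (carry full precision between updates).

0.373

After 'fold-or-call': normaliser = 0.2·0.4500 + 0.25·0.2000 + 0.25·0.3500; P(aggressive) ≈ 0.3956, P(balanced) ≈ 0.2198, P(conservative) ≈ 0.3846
After 'raise': normaliser = 0.8·0.3956 + 0.75·0.2198 + 0.75·0.3846; P(aggressive) ≈ 0.4111, P(balanced) ≈ 0.2141, P(conservative) ≈ 0.3747
After 'fold-or-call': normaliser = 0.2·0.4111 + 0.25·0.2141 + 0.25·0.3747; P(aggressive) ≈ 0.3584, P(balanced) ≈ 0.2333, P(conservative) ≈ 0.4083
After 'raise': normaliser = 0.8·0.3584 + 0.75·0.2333 + 0.75·0.4083; P(aggressive) ≈ 0.3733, P(balanced) ≈ 0.2279, P(conservative) ≈ 0.3988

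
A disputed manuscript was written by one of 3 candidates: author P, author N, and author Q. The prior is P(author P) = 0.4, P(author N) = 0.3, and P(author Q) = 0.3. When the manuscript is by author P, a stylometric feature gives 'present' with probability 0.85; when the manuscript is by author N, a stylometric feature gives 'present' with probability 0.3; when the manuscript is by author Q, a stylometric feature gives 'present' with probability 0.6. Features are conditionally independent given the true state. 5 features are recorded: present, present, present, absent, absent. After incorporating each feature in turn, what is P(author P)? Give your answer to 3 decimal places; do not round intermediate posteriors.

After 'present': normaliser = 0.85·0.4000 + 0.3·0.3000 + 0.6·0.3000; P(author P) ≈ 0.5574, P(author N) ≈ 0.1475, P(author Q) ≈ 0.2951
After 'present': normaliser = 0.85·0.5574 + 0.3·0.1475 + 0.6·0.2951; P(author P) ≈ 0.6816, P(author N) ≈ 0.0637, P(author Q) ≈ 0.2547
After 'present': normaliser = 0.85·0.6816 + 0.3·0.0637 + 0.6·0.2547; P(author P) ≈ 0.7712, P(author N) ≈ 0.0254, P(author Q) ≈ 0.2034
After 'absent': normaliser = 0.15·0.7712 + 0.7·0.0254 + 0.4·0.2034; P(author P) ≈ 0.5384, P(author N) ≈ 0.0828, P(author Q) ≈ 0.3787
After 'absent': normaliser = 0.15·0.5384 + 0.7·0.0828 + 0.4·0.3787; P(author P) ≈ 0.2782, P(author N) ≈ 0.1998, P(author Q) ≈ 0.5219

0.278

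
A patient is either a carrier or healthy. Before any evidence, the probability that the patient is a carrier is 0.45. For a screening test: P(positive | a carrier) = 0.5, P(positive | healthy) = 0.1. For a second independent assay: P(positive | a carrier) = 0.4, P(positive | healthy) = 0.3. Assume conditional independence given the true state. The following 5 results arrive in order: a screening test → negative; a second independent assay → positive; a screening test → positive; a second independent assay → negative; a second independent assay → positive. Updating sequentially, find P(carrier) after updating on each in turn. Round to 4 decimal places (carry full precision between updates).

0.7759

Each posterior becomes the prior for the next update.
After a screening test='negative': P(carrier) = 0.5·0.4500 / (0.5·0.4500 + 0.9·0.5500) ≈ 0.3125
After a second independent assay='positive': P(carrier) = 0.4·0.3125 / (0.4·0.3125 + 0.3·0.6875) ≈ 0.3774
After a screening test='positive': P(carrier) = 0.5·0.3774 / (0.5·0.3774 + 0.1·0.6226) ≈ 0.7519
After a second independent assay='negative': P(carrier) = 0.6·0.7519 / (0.6·0.7519 + 0.7·0.2481) ≈ 0.7220
After a second independent assay='positive': P(carrier) = 0.4·0.7220 / (0.4·0.7220 + 0.3·0.2780) ≈ 0.7759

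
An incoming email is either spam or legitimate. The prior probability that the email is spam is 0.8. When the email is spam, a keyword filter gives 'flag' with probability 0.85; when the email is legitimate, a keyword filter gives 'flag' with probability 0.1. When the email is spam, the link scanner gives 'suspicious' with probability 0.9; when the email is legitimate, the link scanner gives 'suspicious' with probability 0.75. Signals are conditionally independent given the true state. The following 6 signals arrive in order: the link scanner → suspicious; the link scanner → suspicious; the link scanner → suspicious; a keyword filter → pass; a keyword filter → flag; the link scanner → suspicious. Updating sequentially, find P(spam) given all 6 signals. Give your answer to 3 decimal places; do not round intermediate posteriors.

0.922

Each posterior becomes the prior for the next update.
After the link scanner='suspicious': P(spam) = 0.9·0.8000 / (0.9·0.8000 + 0.75·0.2000) ≈ 0.8276
After the link scanner='suspicious': P(spam) = 0.9·0.8276 / (0.9·0.8276 + 0.75·0.1724) ≈ 0.8521
After the link scanner='suspicious': P(spam) = 0.9·0.8521 / (0.9·0.8521 + 0.75·0.1479) ≈ 0.8736
After a keyword filter='pass': P(spam) = 0.15·0.8736 / (0.15·0.8736 + 0.9·0.1264) ≈ 0.5353
After a keyword filter='flag': P(spam) = 0.85·0.5353 / (0.85·0.5353 + 0.1·0.4647) ≈ 0.9073
After the link scanner='suspicious': P(spam) = 0.9·0.9073 / (0.9·0.9073 + 0.75·0.0927) ≈ 0.9216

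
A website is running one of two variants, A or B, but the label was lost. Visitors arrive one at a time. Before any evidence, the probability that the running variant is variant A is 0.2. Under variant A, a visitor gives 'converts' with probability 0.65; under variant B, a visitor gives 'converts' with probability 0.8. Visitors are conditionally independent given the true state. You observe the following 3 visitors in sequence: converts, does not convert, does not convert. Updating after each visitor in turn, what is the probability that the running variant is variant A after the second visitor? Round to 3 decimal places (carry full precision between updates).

0.262

After 'converts': P(A) = 0.65·0.2000 / (0.65·0.2000 + 0.8·0.8000) ≈ 0.1688
After 'does not convert': P(A) = 0.35·0.1688 / (0.35·0.1688 + 0.2·0.8312) ≈ 0.2622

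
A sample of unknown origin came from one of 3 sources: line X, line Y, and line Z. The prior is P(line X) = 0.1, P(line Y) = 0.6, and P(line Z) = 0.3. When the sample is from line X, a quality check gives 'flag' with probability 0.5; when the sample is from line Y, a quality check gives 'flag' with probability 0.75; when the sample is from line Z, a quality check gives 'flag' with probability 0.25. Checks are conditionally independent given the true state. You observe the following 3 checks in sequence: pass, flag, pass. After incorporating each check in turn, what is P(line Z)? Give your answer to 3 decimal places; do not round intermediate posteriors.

0.509

Apply Bayes' rule sequentially, carrying P(line Z) forward.
After 'pass': normaliser = 0.5·0.1000 + 0.25·0.6000 + 0.75·0.3000; P(line X) ≈ 0.1176, P(line Y) ≈ 0.3529, P(line Z) ≈ 0.5294
After 'flag': normaliser = 0.5·0.1176 + 0.75·0.3529 + 0.25·0.5294; P(line X) ≈ 0.1290, P(line Y) ≈ 0.5806, P(line Z) ≈ 0.2903
After 'pass': normaliser = 0.5·0.1290 + 0.25·0.5806 + 0.75·0.2903; P(line X) ≈ 0.1509, P(line Y) ≈ 0.3396, P(line Z) ≈ 0.5094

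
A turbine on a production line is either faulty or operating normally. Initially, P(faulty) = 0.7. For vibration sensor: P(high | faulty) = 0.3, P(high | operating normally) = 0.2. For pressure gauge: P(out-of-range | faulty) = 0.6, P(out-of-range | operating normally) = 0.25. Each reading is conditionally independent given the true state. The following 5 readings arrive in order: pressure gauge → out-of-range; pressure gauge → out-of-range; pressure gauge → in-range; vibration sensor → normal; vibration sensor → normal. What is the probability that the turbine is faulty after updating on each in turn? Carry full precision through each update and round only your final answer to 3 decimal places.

0.846

After pressure gauge='out-of-range': P(faulty) = 0.6·0.7000 / (0.6·0.7000 + 0.25·0.3000) ≈ 0.8485
After pressure gauge='out-of-range': P(faulty) = 0.6·0.8485 / (0.6·0.8485 + 0.25·0.1515) ≈ 0.9307
After pressure gauge='in-range': P(faulty) = 0.4·0.9307 / (0.4·0.9307 + 0.75·0.0693) ≈ 0.8776
After vibration sensor='normal': P(faulty) = 0.7·0.8776 / (0.7·0.8776 + 0.8·0.1224) ≈ 0.8625
After vibration sensor='normal': P(faulty) = 0.7·0.8625 / (0.7·0.8625 + 0.8·0.1375) ≈ 0.8459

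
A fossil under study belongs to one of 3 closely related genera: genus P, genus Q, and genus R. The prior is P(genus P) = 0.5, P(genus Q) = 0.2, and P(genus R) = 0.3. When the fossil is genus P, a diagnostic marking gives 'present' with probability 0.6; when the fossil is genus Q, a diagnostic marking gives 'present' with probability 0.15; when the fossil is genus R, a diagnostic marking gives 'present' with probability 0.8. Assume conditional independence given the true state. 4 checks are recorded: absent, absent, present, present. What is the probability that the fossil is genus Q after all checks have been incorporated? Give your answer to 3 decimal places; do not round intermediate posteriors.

After 'absent': normaliser = 0.4·0.5000 + 0.85·0.2000 + 0.2·0.3000; P(genus P) ≈ 0.4651, P(genus Q) ≈ 0.3953, P(genus R) ≈ 0.1395
After 'absent': normaliser = 0.4·0.4651 + 0.85·0.3953 + 0.2·0.1395; P(genus P) ≈ 0.3383, P(genus Q) ≈ 0.6110, P(genus R) ≈ 0.0507
After 'present': normaliser = 0.6·0.3383 + 0.15·0.6110 + 0.8·0.0507; P(genus P) ≈ 0.6055, P(genus Q) ≈ 0.2734, P(genus R) ≈ 0.1211
After 'present': normaliser = 0.6·0.6055 + 0.15·0.2734 + 0.8·0.1211; P(genus P) ≈ 0.7249, P(genus Q) ≈ 0.0818, P(genus R) ≈ 0.1933

0.082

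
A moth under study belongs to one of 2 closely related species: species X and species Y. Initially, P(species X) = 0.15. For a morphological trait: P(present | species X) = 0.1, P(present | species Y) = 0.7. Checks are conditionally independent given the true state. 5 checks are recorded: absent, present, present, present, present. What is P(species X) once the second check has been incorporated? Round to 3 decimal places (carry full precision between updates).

After 'absent': P(species X) = 0.9·0.1500 / (0.9·0.1500 + 0.3·0.8500) ≈ 0.3462
After 'present': P(species X) = 0.1·0.3462 / (0.1·0.3462 + 0.7·0.6538) ≈ 0.0703

0.070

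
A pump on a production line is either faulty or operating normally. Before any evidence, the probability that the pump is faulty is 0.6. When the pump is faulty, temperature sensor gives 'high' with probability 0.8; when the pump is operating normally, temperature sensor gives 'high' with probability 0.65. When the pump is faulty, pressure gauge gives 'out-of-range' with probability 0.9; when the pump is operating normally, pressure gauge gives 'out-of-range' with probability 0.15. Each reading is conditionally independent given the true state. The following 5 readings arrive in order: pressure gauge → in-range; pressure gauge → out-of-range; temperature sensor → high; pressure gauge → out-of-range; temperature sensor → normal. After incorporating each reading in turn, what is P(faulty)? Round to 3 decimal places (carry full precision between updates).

After pressure gauge='in-range': P(faulty) = 0.1·0.6000 / (0.1·0.6000 + 0.85·0.4000) ≈ 0.1500
After pressure gauge='out-of-range': P(faulty) = 0.9·0.1500 / (0.9·0.1500 + 0.15·0.8500) ≈ 0.5143
After temperature sensor='high': P(faulty) = 0.8·0.5143 / (0.8·0.5143 + 0.65·0.4857) ≈ 0.5658
After pressure gauge='out-of-range': P(faulty) = 0.9·0.5658 / (0.9·0.5658 + 0.15·0.4342) ≈ 0.8866
After temperature sensor='normal': P(faulty) = 0.2·0.8866 / (0.2·0.8866 + 0.35·0.1134) ≈ 0.8171

0.817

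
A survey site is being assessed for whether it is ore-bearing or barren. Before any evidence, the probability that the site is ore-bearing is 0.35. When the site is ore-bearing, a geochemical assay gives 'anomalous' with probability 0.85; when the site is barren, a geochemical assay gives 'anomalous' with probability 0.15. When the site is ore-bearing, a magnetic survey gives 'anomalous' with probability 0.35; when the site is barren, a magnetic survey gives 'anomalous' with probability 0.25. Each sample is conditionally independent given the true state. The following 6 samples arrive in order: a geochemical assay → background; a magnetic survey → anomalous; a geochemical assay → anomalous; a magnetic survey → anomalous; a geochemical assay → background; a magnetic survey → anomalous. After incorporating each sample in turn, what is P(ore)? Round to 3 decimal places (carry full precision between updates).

Apply Bayes' rule sequentially, carrying P(ore) forward.
After a geochemical assay='background': P(ore) = 0.15·0.3500 / (0.15·0.3500 + 0.85·0.6500) ≈ 0.0868
After a magnetic survey='anomalous': P(ore) = 0.35·0.0868 / (0.35·0.0868 + 0.25·0.9132) ≈ 0.1174
After a geochemical assay='anomalous': P(ore) = 0.85·0.1174 / (0.85·0.1174 + 0.15·0.8826) ≈ 0.4298
After a magnetic survey='anomalous': P(ore) = 0.35·0.4298 / (0.35·0.4298 + 0.25·0.5702) ≈ 0.5135
After a geochemical assay='background': P(ore) = 0.15·0.5135 / (0.15·0.5135 + 0.85·0.4865) ≈ 0.1570
After a magnetic survey='anomalous': P(ore) = 0.35·0.1570 / (0.35·0.1570 + 0.25·0.8430) ≈ 0.2068

0.207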